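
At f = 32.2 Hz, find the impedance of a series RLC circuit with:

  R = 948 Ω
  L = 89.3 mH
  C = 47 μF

Step 1 — Angular frequency: ω = 2π·f = 2π·32.2 = 202.3 rad/s.
Step 2 — Component impedances:
  R: Z = R = 948 Ω
  L: Z = jωL = j·202.3·0.0893 = 0 + j18.07 Ω
  C: Z = 1/(jωC) = -j/(ω·C) = 0 - j105.2 Ω
Step 3 — Series combination: Z_total = R + L + C = 948 - j87.1 Ω = 952∠-5.2° Ω.

Z = 948 - j87.1 Ω = 952∠-5.2° Ω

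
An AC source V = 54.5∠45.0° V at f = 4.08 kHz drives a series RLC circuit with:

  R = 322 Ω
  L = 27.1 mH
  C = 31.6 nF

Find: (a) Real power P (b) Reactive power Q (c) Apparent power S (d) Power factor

Step 1 — Angular frequency: ω = 2π·f = 2π·4080 = 2.564e+04 rad/s.
Step 2 — Component impedances:
  R: Z = R = 322 Ω
  L: Z = jωL = j·2.564e+04·0.0271 = 0 + j694.7 Ω
  C: Z = 1/(jωC) = -j/(ω·C) = 0 - j1234 Ω
Step 3 — Series combination: Z_total = R + L + C = 322 - j539.7 Ω = 628.5∠-59.2° Ω.
Step 4 — Source phasor: V = 54.5∠45.0° V = 38.54 + j38.54 V.
Step 5 — Current: I = V / Z = -0.02124 + j0.08407 A = 0.08672∠104.2° A.
Step 6 — Complex power: S = V·I* = 2.421 - j4.059 VA.
Step 7 — Real power: P = Re(S) = 2.421 W.
Step 8 — Reactive power: Q = Im(S) = -4.059 VAR.
Step 9 — Apparent power: |S| = 4.726 VA.
Step 10 — Power factor: PF = P/|S| = 0.5123 (leading).

(a) P = 2.421 W  (b) Q = -4.059 VAR  (c) S = 4.726 VA  (d) PF = 0.5123 (leading)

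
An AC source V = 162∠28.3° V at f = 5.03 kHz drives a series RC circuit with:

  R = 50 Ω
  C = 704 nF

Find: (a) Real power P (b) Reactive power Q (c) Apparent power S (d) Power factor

Step 1 — Angular frequency: ω = 2π·f = 2π·5030 = 3.16e+04 rad/s.
Step 2 — Component impedances:
  R: Z = R = 50 Ω
  C: Z = 1/(jωC) = -j/(ω·C) = 0 - j44.94 Ω
Step 3 — Series combination: Z_total = R + C = 50 - j44.94 Ω = 67.23∠-42.0° Ω.
Step 4 — Source phasor: V = 162∠28.3° V = 142.6 + j76.8 V.
Step 5 — Current: I = V / Z = 0.8142 + j2.268 A = 2.41∠70.3° A.
Step 6 — Complex power: S = V·I* = 290.3 - j261 VA.
Step 7 — Real power: P = Re(S) = 290.3 W.
Step 8 — Reactive power: Q = Im(S) = -261 VAR.
Step 9 — Apparent power: |S| = 390.4 VA.
Step 10 — Power factor: PF = P/|S| = 0.7437 (leading).

(a) P = 290.3 W  (b) Q = -261 VAR  (c) S = 390.4 VA  (d) PF = 0.7437 (leading)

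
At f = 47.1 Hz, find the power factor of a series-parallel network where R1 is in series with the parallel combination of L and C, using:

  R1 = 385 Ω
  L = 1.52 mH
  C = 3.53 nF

Step 1 — Angular frequency: ω = 2π·f = 2π·47.1 = 295.9 rad/s.
Step 2 — Component impedances:
  R1: Z = R = 385 Ω
  L: Z = jωL = j·295.9·0.00152 = 0 + j0.4498 Ω
  C: Z = 1/(jωC) = -j/(ω·C) = 0 - j9.572e+05 Ω
Step 3 — Parallel branch: L || C = 1/(1/L + 1/C) = 0 + j0.4498 Ω.
Step 4 — Series with R1: Z_total = R1 + (L || C) = 385 + j0.4498 Ω = 385∠0.1° Ω.
Step 5 — Power factor: PF = cos(φ) = Re(Z)/|Z| = 385/385 = 1.
Step 6 — Type: Im(Z) = 0.4498 ⇒ lagging (phase φ = 0.1°).

PF = 1 (lagging, φ = 0.1°)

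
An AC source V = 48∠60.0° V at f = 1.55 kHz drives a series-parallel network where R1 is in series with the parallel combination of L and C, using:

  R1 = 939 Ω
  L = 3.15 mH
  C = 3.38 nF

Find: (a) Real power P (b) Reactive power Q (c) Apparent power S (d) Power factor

Step 1 — Angular frequency: ω = 2π·f = 2π·1550 = 9739 rad/s.
Step 2 — Component impedances:
  R1: Z = R = 939 Ω
  L: Z = jωL = j·9739·0.00315 = 0 + j30.68 Ω
  C: Z = 1/(jωC) = -j/(ω·C) = 0 - j3.038e+04 Ω
Step 3 — Parallel branch: L || C = 1/(1/L + 1/C) = 0 + j30.71 Ω.
Step 4 — Series with R1: Z_total = R1 + (L || C) = 939 + j30.71 Ω = 939.5∠1.9° Ω.
Step 5 — Source phasor: V = 48∠60.0° V = 24 + j41.57 V.
Step 6 — Current: I = V / Z = 0.02698 + j0.04339 A = 0.05109∠58.1° A.
Step 7 — Complex power: S = V·I* = 2.451 + j0.08016 VA.
Step 8 — Real power: P = Re(S) = 2.451 W.
Step 9 — Reactive power: Q = Im(S) = 0.08016 VAR.
Step 10 — Apparent power: |S| = 2.452 VA.
Step 11 — Power factor: PF = P/|S| = 0.9995 (lagging).

(a) P = 2.451 W  (b) Q = 0.08016 VAR  (c) S = 2.452 VA  (d) PF = 0.9995 (lagging)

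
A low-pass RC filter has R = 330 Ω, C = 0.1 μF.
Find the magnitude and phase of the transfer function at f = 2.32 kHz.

Step 1 — Angular frequency: ω = 2π·2320 = 1.458e+04 rad/s.
Step 2 — Transfer function: H(jω) = 1/(1 + jωRC).
Step 3 — Denominator: 1 + jωRC = 1 + j·1.458e+04·330·1e-07 = 1 + j0.481.
Step 4 — H = 0.8121 - j0.3906.
Step 5 — Magnitude: |H| = 0.9012 (-0.9 dB); phase: φ = -25.7°.

|H| = 0.9012 (-0.9 dB), φ = -25.7°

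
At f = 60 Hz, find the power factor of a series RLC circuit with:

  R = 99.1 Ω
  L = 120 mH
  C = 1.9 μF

Step 1 — Angular frequency: ω = 2π·f = 2π·60 = 377 rad/s.
Step 2 — Component impedances:
  R: Z = R = 99.1 Ω
  L: Z = jωL = j·377·0.12 = 0 + j45.24 Ω
  C: Z = 1/(jωC) = -j/(ω·C) = 0 - j1396 Ω
Step 3 — Series combination: Z_total = R + L + C = 99.1 - j1351 Ω = 1354∠-85.8° Ω.
Step 4 — Power factor: PF = cos(φ) = Re(Z)/|Z| = 99.1/1354.5 = 0.07316.
Step 5 — Type: Im(Z) = -1351 ⇒ leading (phase φ = -85.8°).

PF = 0.07316 (leading, φ = -85.8°)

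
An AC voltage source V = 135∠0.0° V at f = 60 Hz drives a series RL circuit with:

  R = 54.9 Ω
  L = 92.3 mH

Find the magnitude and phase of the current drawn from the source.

Step 1 — Angular frequency: ω = 2π·f = 2π·60 = 377 rad/s.
Step 2 — Component impedances:
  R: Z = R = 54.9 Ω
  L: Z = jωL = j·377·0.0923 = 0 + j34.8 Ω
Step 3 — Series combination: Z_total = R + L = 54.9 + j34.8 Ω = 65∠32.4° Ω.
Step 4 — Source phasor: V = 135∠0.0° V = 135 V.
Step 5 — Ohm's law: I = V / Z_total = (135) / (54.9 + j34.8) = 1.754 - j1.112 A.
Step 6 — Convert to polar: |I| = 2.077 A, ∠I = -32.4°.

I = 2.077∠-32.4° A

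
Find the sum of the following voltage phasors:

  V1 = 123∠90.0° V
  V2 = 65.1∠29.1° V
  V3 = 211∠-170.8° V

Step 1 — Convert each phasor to rectangular form:
  V1 = 123·(cos(90.0°) + j·sin(90.0°)) = 0 + j123 V
  V2 = 65.1·(cos(29.1°) + j·sin(29.1°)) = 56.88 + j31.66 V
  V3 = 211·(cos(-170.8°) + j·sin(-170.8°)) = -208.3 - j33.73 V
Step 2 — Sum components: V_total = -151.4 + j120.9 V.
Step 3 — Convert to polar: |V_total| = 193.8 V, ∠V_total = 141.4°.

V_total = 193.8∠141.4° V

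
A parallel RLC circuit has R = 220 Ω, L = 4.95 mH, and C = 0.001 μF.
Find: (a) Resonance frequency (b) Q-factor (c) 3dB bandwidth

Step 1 — Resonance: ω₀ = 1/√(LC) = 1/√(0.00495·1e-09) = 4.495e+05 rad/s.
Step 2 — f₀ = ω₀/(2π) = 7.153e+04 Hz.
Step 3 — Parallel Q: Q = R/(ω₀L) = 220/(4.495e+05·0.00495) = 0.09888.
Step 4 — Bandwidth: Δω = ω₀/Q = 4.545e+06 rad/s; BW = Δω/(2π) = 7.234e+05 Hz.

(a) f₀ = 7.153e+04 Hz  (b) Q = 0.09888  (c) BW = 7.234e+05 Hz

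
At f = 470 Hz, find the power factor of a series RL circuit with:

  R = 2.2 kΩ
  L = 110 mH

Step 1 — Angular frequency: ω = 2π·f = 2π·470 = 2953 rad/s.
Step 2 — Component impedances:
  R: Z = R = 2200 Ω
  L: Z = jωL = j·2953·0.11 = 0 + j324.8 Ω
Step 3 — Series combination: Z_total = R + L = 2200 + j324.8 Ω = 2224∠8.4° Ω.
Step 4 — Power factor: PF = cos(φ) = Re(Z)/|Z| = 2200/2223.9 = 0.9893.
Step 5 — Type: Im(Z) = 324.8 ⇒ lagging (phase φ = 8.4°).

PF = 0.9893 (lagging, φ = 8.4°)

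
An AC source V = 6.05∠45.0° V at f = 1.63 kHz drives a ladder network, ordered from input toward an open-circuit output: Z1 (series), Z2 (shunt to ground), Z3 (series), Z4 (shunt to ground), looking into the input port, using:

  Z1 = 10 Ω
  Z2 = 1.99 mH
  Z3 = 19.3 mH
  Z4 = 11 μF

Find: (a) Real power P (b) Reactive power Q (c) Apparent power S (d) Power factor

Step 1 — Angular frequency: ω = 2π·f = 2π·1630 = 1.024e+04 rad/s.
Step 2 — Component impedances:
  Z1: Z = R = 10 Ω
  Z2: Z = jωL = j·1.024e+04·0.00199 = 0 + j20.38 Ω
  Z3: Z = jωL = j·1.024e+04·0.0193 = 0 + j197.7 Ω
  Z4: Z = 1/(jωC) = -j/(ω·C) = 0 - j8.876 Ω
Step 3 — Ladder network (open output): work backward from the far end, alternating series and parallel combinations. Z_in = 10 + j18.39 Ω = 20.94∠61.5° Ω.
Step 4 — Source phasor: V = 6.05∠45.0° V = 4.278 + j4.278 V.
Step 5 — Current: I = V / Z = 0.2771 - j0.08192 A = 0.289∠-16.5° A.
Step 6 — Complex power: S = V·I* = 0.835 + j1.536 VA.
Step 7 — Real power: P = Re(S) = 0.835 W.
Step 8 — Reactive power: Q = Im(S) = 1.536 VAR.
Step 9 — Apparent power: |S| = 1.748 VA.
Step 10 — Power factor: PF = P/|S| = 0.4776 (lagging).

(a) P = 0.835 W  (b) Q = 1.536 VAR  (c) S = 1.748 VA  (d) PF = 0.4776 (lagging)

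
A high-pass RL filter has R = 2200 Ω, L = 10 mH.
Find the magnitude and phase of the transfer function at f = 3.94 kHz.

Step 1 — Angular frequency: ω = 2π·3940 = 2.476e+04 rad/s.
Step 2 — Transfer function: H(jω) = jωL/(R + jωL).
Step 3 — Numerator jωL = j·247.6; denominator R + jωL = 2200 + j247.6.
Step 4 — H = 0.0125 + j0.1111.
Step 5 — Magnitude: |H| = 0.1118 (-19.0 dB); phase: φ = 83.6°.

|H| = 0.1118 (-19.0 dB), φ = 83.6°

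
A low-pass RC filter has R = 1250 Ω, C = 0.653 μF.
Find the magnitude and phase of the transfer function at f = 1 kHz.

Step 1 — Angular frequency: ω = 2π·1000 = 6283 rad/s.
Step 2 — Transfer function: H(jω) = 1/(1 + jωRC).
Step 3 — Denominator: 1 + jωRC = 1 + j·6283·1250·6.53e-07 = 1 + j5.129.
Step 4 — H = 0.03663 - j0.1878.
Step 5 — Magnitude: |H| = 0.1914 (-14.4 dB); phase: φ = -79.0°.

|H| = 0.1914 (-14.4 dB), φ = -79.0°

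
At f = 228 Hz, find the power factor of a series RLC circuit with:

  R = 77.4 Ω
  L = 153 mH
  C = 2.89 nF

Step 1 — Angular frequency: ω = 2π·f = 2π·228 = 1433 rad/s.
Step 2 — Component impedances:
  R: Z = R = 77.4 Ω
  L: Z = jωL = j·1433·0.153 = 0 + j219.2 Ω
  C: Z = 1/(jωC) = -j/(ω·C) = 0 - j2.415e+05 Ω
Step 3 — Series combination: Z_total = R + L + C = 77.4 - j2.413e+05 Ω = 2.413e+05∠-90.0° Ω.
Step 4 — Power factor: PF = cos(φ) = Re(Z)/|Z| = 77.4/2.4132e+05 = 0.0003207.
Step 5 — Type: Im(Z) = -2.413e+05 ⇒ leading (phase φ = -90.0°).

PF = 0.0003207 (leading, φ = -90.0°)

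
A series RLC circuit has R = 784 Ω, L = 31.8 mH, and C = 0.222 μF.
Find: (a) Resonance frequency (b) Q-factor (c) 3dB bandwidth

Step 1 — Resonance condition Im(Z)=0 gives ω₀ = 1/√(LC).
Step 2 — ω₀ = 1/√(0.0318·2.22e-07) = 1.19e+04 rad/s.
Step 3 — f₀ = ω₀/(2π) = 1894 Hz.
Step 4 — Series Q: Q = ω₀L/R = 1.19e+04·0.0318/784 = 0.4827.
Step 5 — 3dB bandwidth: Δω = ω₀/Q = 2.465e+04 rad/s; BW = Δω/(2π) = 3924 Hz.

(a) f₀ = 1894 Hz  (b) Q = 0.4827  (c) BW = 3924 Hz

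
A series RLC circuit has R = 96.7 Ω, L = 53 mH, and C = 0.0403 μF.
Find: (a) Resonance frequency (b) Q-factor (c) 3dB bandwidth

Step 1 — Resonance: ω₀ = 1/√(LC) = 1/√(0.053·4.03e-08) = 2.164e+04 rad/s.
Step 2 — f₀ = ω₀/(2π) = 3444 Hz.
Step 3 — Series Q: Q = ω₀L/R = 2.164e+04·0.053/96.7 = 11.86.
Step 4 — Bandwidth: Δω = ω₀/Q = 1825 rad/s; BW = Δω/(2π) = 290.4 Hz.

(a) f₀ = 3444 Hz  (b) Q = 11.86  (c) BW = 290.4 Hz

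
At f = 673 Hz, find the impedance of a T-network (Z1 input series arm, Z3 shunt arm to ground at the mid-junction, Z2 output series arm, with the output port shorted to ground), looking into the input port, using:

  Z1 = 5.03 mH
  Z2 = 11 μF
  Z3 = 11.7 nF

Step 1 — Angular frequency: ω = 2π·f = 2π·673 = 4229 rad/s.
Step 2 — Component impedances:
  Z1: Z = jωL = j·4229·0.00503 = 0 + j21.27 Ω
  Z2: Z = 1/(jωC) = -j/(ω·C) = 0 - j21.5 Ω
  Z3: Z = 1/(jωC) = -j/(ω·C) = 0 - j2.021e+04 Ω
Step 3 — With the output port shorted to ground, the output series arm Z2 runs from the junction to ground; the shunt arm Z3 also runs from the junction to ground. They appear in parallel: Z3 || Z2 = 0 - j21.48 Ω.
Step 4 — Series with input arm Z1: Z_in = Z1 + (Z3 || Z2) = 0 - j0.2061 Ω = 0.2061∠-90.0° Ω.

Z = 0 - j0.2061 Ω = 0.2061∠-90.0° Ω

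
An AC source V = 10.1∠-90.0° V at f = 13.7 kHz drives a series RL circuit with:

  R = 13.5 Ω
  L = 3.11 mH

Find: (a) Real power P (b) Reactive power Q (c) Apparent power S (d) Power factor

Step 1 — Angular frequency: ω = 2π·f = 2π·1.37e+04 = 8.608e+04 rad/s.
Step 2 — Component impedances:
  R: Z = R = 13.5 Ω
  L: Z = jωL = j·8.608e+04·0.00311 = 0 + j267.7 Ω
Step 3 — Series combination: Z_total = R + L = 13.5 + j267.7 Ω = 268∠87.1° Ω.
Step 4 — Source phasor: V = 10.1∠-90.0° V = 0 - j10.1 V.
Step 5 — Current: I = V / Z = -0.03763 - j0.001898 A = 0.03768∠-177.1° A.
Step 6 — Complex power: S = V·I* = 0.01917 + j0.3801 VA.
Step 7 — Real power: P = Re(S) = 0.01917 W.
Step 8 — Reactive power: Q = Im(S) = 0.3801 VAR.
Step 9 — Apparent power: |S| = 0.3806 VA.
Step 10 — Power factor: PF = P/|S| = 0.05036 (lagging).

(a) P = 0.01917 W  (b) Q = 0.3801 VAR  (c) S = 0.3806 VA  (d) PF = 0.05036 (lagging)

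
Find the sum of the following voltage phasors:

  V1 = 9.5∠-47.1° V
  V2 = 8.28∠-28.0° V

Step 1 — Convert each phasor to rectangular form:
  V1 = 9.5·(cos(-47.1°) + j·sin(-47.1°)) = 6.467 - j6.959 V
  V2 = 8.28·(cos(-28.0°) + j·sin(-28.0°)) = 7.311 - j3.887 V
Step 2 — Sum components: V_total = 13.78 - j10.85 V.
Step 3 — Convert to polar: |V_total| = 17.53 V, ∠V_total = -38.2°.

V_total = 17.53∠-38.2° V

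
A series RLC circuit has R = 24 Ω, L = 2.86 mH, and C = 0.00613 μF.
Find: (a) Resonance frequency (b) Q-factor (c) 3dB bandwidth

Step 1 — Resonance: ω₀ = 1/√(LC) = 1/√(0.00286·6.13e-09) = 2.388e+05 rad/s.
Step 2 — f₀ = ω₀/(2π) = 3.801e+04 Hz.
Step 3 — Series Q: Q = ω₀L/R = 2.388e+05·0.00286/24 = 28.46.
Step 4 — Bandwidth: Δω = ω₀/Q = 8392 rad/s; BW = Δω/(2π) = 1336 Hz.

(a) f₀ = 3.801e+04 Hz  (b) Q = 28.46  (c) BW = 1336 Hz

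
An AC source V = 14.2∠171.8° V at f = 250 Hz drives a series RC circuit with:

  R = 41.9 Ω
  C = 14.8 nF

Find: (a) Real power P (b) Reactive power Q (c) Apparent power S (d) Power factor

Step 1 — Angular frequency: ω = 2π·f = 2π·250 = 1571 rad/s.
Step 2 — Component impedances:
  R: Z = R = 41.9 Ω
  C: Z = 1/(jωC) = -j/(ω·C) = 0 - j4.301e+04 Ω
Step 3 — Series combination: Z_total = R + C = 41.9 - j4.301e+04 Ω = 4.301e+04∠-89.9° Ω.
Step 4 — Source phasor: V = 14.2∠171.8° V = -14.05 + j2.025 V.
Step 5 — Current: I = V / Z = -4.74e-05 - j0.0003267 A = 0.0003301∠-98.3° A.
Step 6 — Complex power: S = V·I* = 4.566e-06 - j0.004688 VA.
Step 7 — Real power: P = Re(S) = 4.566e-06 W.
Step 8 — Reactive power: Q = Im(S) = -0.004688 VAR.
Step 9 — Apparent power: |S| = 0.004688 VA.
Step 10 — Power factor: PF = P/|S| = 0.0009741 (leading).

(a) P = 4.566e-06 W  (b) Q = -0.004688 VAR  (c) S = 0.004688 VA  (d) PF = 0.0009741 (leading)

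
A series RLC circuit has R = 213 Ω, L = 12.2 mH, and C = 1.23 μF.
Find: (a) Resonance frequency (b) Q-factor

Step 1 — Resonance condition Im(Z)=0 gives ω₀ = 1/√(LC).
Step 2 — ω₀ = 1/√(0.0122·1.23e-06) = 8163 rad/s.
Step 3 — f₀ = ω₀/(2π) = 1299 Hz.
Step 4 — Series Q: Q = ω₀L/R = 8163·0.0122/213 = 0.4676.

(a) f₀ = 1299 Hz  (b) Q = 0.4676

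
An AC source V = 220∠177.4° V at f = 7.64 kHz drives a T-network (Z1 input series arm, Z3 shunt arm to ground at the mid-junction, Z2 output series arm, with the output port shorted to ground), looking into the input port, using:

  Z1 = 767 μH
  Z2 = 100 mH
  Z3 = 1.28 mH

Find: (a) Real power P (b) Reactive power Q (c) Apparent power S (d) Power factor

Step 1 — Angular frequency: ω = 2π·f = 2π·7640 = 4.8e+04 rad/s.
Step 2 — Component impedances:
  Z1: Z = jωL = j·4.8e+04·0.000767 = 0 + j36.82 Ω
  Z2: Z = jωL = j·4.8e+04·0.1 = 0 + j4800 Ω
  Z3: Z = jωL = j·4.8e+04·0.00128 = 0 + j61.44 Ω
Step 3 — With the output port shorted to ground, the output series arm Z2 runs from the junction to ground; the shunt arm Z3 also runs from the junction to ground. They appear in parallel: Z3 || Z2 = 0 + j60.67 Ω.
Step 4 — Series with input arm Z1: Z_in = Z1 + (Z3 || Z2) = 0 + j97.49 Ω = 97.49∠90.0° Ω.
Step 5 — Source phasor: V = 220∠177.4° V = -219.8 + j9.98 V.
Step 6 — Current: I = V / Z = 0.1024 + j2.254 A = 2.257∠87.4° A.
Step 7 — Complex power: S = V·I* = 0 + j496.5 VA.
Step 8 — Real power: P = Re(S) = 0 W.
Step 9 — Reactive power: Q = Im(S) = 496.5 VAR.
Step 10 — Apparent power: |S| = 496.5 VA.
Step 11 — Power factor: PF = P/|S| = 0 (lagging).

(a) P = 0 W  (b) Q = 496.5 VAR  (c) S = 496.5 VA  (d) PF = 0 (lagging)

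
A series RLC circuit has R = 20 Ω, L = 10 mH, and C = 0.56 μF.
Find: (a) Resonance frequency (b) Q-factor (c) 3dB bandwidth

Step 1 — Resonance: ω₀ = 1/√(LC) = 1/√(0.01·5.6e-07) = 1.336e+04 rad/s.
Step 2 — f₀ = ω₀/(2π) = 2127 Hz.
Step 3 — Series Q: Q = ω₀L/R = 1.336e+04·0.01/20 = 6.682.
Step 4 — Bandwidth: Δω = ω₀/Q = 2000 rad/s; BW = Δω/(2π) = 318.3 Hz.

(a) f₀ = 2127 Hz  (b) Q = 6.682  (c) BW = 318.3 Hz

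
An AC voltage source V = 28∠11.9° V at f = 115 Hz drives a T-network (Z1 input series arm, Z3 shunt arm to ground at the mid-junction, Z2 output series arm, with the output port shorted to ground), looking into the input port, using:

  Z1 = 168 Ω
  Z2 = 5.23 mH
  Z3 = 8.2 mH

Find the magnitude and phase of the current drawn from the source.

Step 1 — Angular frequency: ω = 2π·f = 2π·115 = 722.6 rad/s.
Step 2 — Component impedances:
  Z1: Z = R = 168 Ω
  Z2: Z = jωL = j·722.6·0.00523 = 0 + j3.779 Ω
  Z3: Z = jωL = j·722.6·0.0082 = 0 + j5.925 Ω
Step 3 — With the output port shorted to ground, the output series arm Z2 runs from the junction to ground; the shunt arm Z3 also runs from the junction to ground. They appear in parallel: Z3 || Z2 = 0 + j2.307 Ω.
Step 4 — Series with input arm Z1: Z_in = Z1 + (Z3 || Z2) = 168 + j2.307 Ω = 168∠0.8° Ω.
Step 5 — Source phasor: V = 28∠11.9° V = 27.4 + j5.774 V.
Step 6 — Ohm's law: I = V / Z_total = (27.4 + j5.774) / (168 + j2.307) = 0.1635 + j0.03212 A.
Step 7 — Convert to polar: |I| = 0.1667 A, ∠I = 11.1°.

I = 0.1667∠11.1° A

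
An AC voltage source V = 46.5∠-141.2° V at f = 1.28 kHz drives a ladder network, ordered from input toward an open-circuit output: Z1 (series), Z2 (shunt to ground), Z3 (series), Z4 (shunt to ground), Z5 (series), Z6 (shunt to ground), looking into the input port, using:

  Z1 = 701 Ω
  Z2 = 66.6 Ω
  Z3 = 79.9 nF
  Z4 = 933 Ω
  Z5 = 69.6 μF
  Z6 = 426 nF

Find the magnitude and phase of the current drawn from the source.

Step 1 — Angular frequency: ω = 2π·f = 2π·1280 = 8042 rad/s.
Step 2 — Component impedances:
  Z1: Z = R = 701 Ω
  Z2: Z = R = 66.6 Ω
  Z3: Z = 1/(jωC) = -j/(ω·C) = 0 - j1556 Ω
  Z4: Z = R = 933 Ω
  Z5: Z = 1/(jωC) = -j/(ω·C) = 0 - j1.786 Ω
  Z6: Z = 1/(jωC) = -j/(ω·C) = 0 - j291.9 Ω
Step 3 — Ladder network (open output): work backward from the far end, alternating series and parallel combinations. Z_in = 767.4 - j2.416 Ω = 767.4∠-0.2° Ω.
Step 4 — Source phasor: V = 46.5∠-141.2° V = -36.24 - j29.14 V.
Step 5 — Ohm's law: I = V / Z_total = (-36.24 - j29.14) / (767.4 - j2.416) = -0.0471 - j0.03812 A.
Step 6 — Convert to polar: |I| = 0.06059 A, ∠I = -141.0°.

I = 0.06059∠-141.0° A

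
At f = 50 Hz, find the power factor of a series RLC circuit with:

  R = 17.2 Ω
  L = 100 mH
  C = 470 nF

Step 1 — Angular frequency: ω = 2π·f = 2π·50 = 314.2 rad/s.
Step 2 — Component impedances:
  R: Z = R = 17.2 Ω
  L: Z = jωL = j·314.2·0.1 = 0 + j31.42 Ω
  C: Z = 1/(jωC) = -j/(ω·C) = 0 - j6773 Ω
Step 3 — Series combination: Z_total = R + L + C = 17.2 - j6741 Ω = 6741∠-89.9° Ω.
Step 4 — Power factor: PF = cos(φ) = Re(Z)/|Z| = 17.2/6741.2 = 0.002551.
Step 5 — Type: Im(Z) = -6741 ⇒ leading (phase φ = -89.9°).

PF = 0.002551 (leading, φ = -89.9°)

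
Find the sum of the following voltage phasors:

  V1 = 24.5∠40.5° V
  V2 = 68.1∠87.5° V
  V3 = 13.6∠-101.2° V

Step 1 — Convert each phasor to rectangular form:
  V1 = 24.5·(cos(40.5°) + j·sin(40.5°)) = 18.63 + j15.91 V
  V2 = 68.1·(cos(87.5°) + j·sin(87.5°)) = 2.97 + j68.04 V
  V3 = 13.6·(cos(-101.2°) + j·sin(-101.2°)) = -2.642 - j13.34 V
Step 2 — Sum components: V_total = 18.96 + j70.61 V.
Step 3 — Convert to polar: |V_total| = 73.11 V, ∠V_total = 75.0°.

V_total = 73.11∠75.0° V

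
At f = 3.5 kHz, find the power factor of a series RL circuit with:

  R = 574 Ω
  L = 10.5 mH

Step 1 — Angular frequency: ω = 2π·f = 2π·3500 = 2.199e+04 rad/s.
Step 2 — Component impedances:
  R: Z = R = 574 Ω
  L: Z = jωL = j·2.199e+04·0.0105 = 0 + j230.9 Ω
Step 3 — Series combination: Z_total = R + L = 574 + j230.9 Ω = 618.7∠21.9° Ω.
Step 4 — Power factor: PF = cos(φ) = Re(Z)/|Z| = 574/618.704 = 0.9277.
Step 5 — Type: Im(Z) = 230.9 ⇒ lagging (phase φ = 21.9°).

PF = 0.9277 (lagging, φ = 21.9°)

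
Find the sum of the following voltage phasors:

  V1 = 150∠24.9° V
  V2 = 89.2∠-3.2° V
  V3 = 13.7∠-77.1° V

Step 1 — Convert each phasor to rectangular form:
  V1 = 150·(cos(24.9°) + j·sin(24.9°)) = 136.1 + j63.16 V
  V2 = 89.2·(cos(-3.2°) + j·sin(-3.2°)) = 89.06 - j4.979 V
  V3 = 13.7·(cos(-77.1°) + j·sin(-77.1°)) = 3.059 - j13.35 V
Step 2 — Sum components: V_total = 228.2 + j44.82 V.
Step 3 — Convert to polar: |V_total| = 232.5 V, ∠V_total = 11.1°.

V_total = 232.5∠11.1° V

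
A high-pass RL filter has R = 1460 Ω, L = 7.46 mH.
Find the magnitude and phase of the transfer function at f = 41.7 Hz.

Step 1 — Angular frequency: ω = 2π·41.7 = 262 rad/s.
Step 2 — Transfer function: H(jω) = jωL/(R + jωL).
Step 3 — Numerator jωL = j·1.955; denominator R + jωL = 1460 + j1.955.
Step 4 — H = 1.792e-06 + j0.001339.
Step 5 — Magnitude: |H| = 0.001339 (-57.5 dB); phase: φ = 89.9°.

|H| = 0.001339 (-57.5 dB), φ = 89.9°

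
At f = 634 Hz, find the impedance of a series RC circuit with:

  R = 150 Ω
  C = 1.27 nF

Step 1 — Angular frequency: ω = 2π·f = 2π·634 = 3984 rad/s.
Step 2 — Component impedances:
  R: Z = R = 150 Ω
  C: Z = 1/(jωC) = -j/(ω·C) = 0 - j1.977e+05 Ω
Step 3 — Series combination: Z_total = R + C = 150 - j1.977e+05 Ω = 1.977e+05∠-90.0° Ω.

Z = 150 - j1.977e+05 Ω = 1.977e+05∠-90.0° Ω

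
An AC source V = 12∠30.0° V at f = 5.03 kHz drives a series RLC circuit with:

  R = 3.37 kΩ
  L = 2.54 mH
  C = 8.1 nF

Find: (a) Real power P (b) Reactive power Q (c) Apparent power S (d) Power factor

Step 1 — Angular frequency: ω = 2π·f = 2π·5030 = 3.16e+04 rad/s.
Step 2 — Component impedances:
  R: Z = R = 3370 Ω
  L: Z = jωL = j·3.16e+04·0.00254 = 0 + j80.28 Ω
  C: Z = 1/(jωC) = -j/(ω·C) = 0 - j3906 Ω
Step 3 — Series combination: Z_total = R + L + C = 3370 - j3826 Ω = 5099∠-48.6° Ω.
Step 4 — Source phasor: V = 12∠30.0° V = 10.39 + j6 V.
Step 5 — Current: I = V / Z = 0.0004642 + j0.002307 A = 0.002354∠78.6° A.
Step 6 — Complex power: S = V·I* = 0.01867 - j0.02119 VA.
Step 7 — Real power: P = Re(S) = 0.01867 W.
Step 8 — Reactive power: Q = Im(S) = -0.02119 VAR.
Step 9 — Apparent power: |S| = 0.02824 VA.
Step 10 — Power factor: PF = P/|S| = 0.661 (leading).

(a) P = 0.01867 W  (b) Q = -0.02119 VAR  (c) S = 0.02824 VA  (d) PF = 0.661 (leading)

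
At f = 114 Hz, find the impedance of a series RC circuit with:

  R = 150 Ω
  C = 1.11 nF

Step 1 — Angular frequency: ω = 2π·f = 2π·114 = 716.3 rad/s.
Step 2 — Component impedances:
  R: Z = R = 150 Ω
  C: Z = 1/(jωC) = -j/(ω·C) = 0 - j1.258e+06 Ω
Step 3 — Series combination: Z_total = R + C = 150 - j1.258e+06 Ω = 1.258e+06∠-90.0° Ω.

Z = 150 - j1.258e+06 Ω = 1.258e+06∠-90.0° Ω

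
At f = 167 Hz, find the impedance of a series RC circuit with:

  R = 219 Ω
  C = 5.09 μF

Step 1 — Angular frequency: ω = 2π·f = 2π·167 = 1049 rad/s.
Step 2 — Component impedances:
  R: Z = R = 219 Ω
  C: Z = 1/(jωC) = -j/(ω·C) = 0 - j187.2 Ω
Step 3 — Series combination: Z_total = R + C = 219 - j187.2 Ω = 288.1∠-40.5° Ω.

Z = 219 - j187.2 Ω = 288.1∠-40.5° Ω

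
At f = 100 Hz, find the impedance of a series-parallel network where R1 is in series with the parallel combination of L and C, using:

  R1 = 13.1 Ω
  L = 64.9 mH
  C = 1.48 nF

Step 1 — Angular frequency: ω = 2π·f = 2π·100 = 628.3 rad/s.
Step 2 — Component impedances:
  R1: Z = R = 13.1 Ω
  L: Z = jωL = j·628.3·0.0649 = 0 + j40.78 Ω
  C: Z = 1/(jωC) = -j/(ω·C) = 0 - j1.075e+06 Ω
Step 3 — Parallel branch: L || C = 1/(1/L + 1/C) = 0 + j40.78 Ω.
Step 4 — Series with R1: Z_total = R1 + (L || C) = 13.1 + j40.78 Ω = 42.83∠72.2° Ω.

Z = 13.1 + j40.78 Ω = 42.83∠72.2° Ω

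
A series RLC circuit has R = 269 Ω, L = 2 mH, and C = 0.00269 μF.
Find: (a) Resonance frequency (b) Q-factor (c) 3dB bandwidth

Step 1 — Resonance: ω₀ = 1/√(LC) = 1/√(0.002·2.69e-09) = 4.311e+05 rad/s.
Step 2 — f₀ = ω₀/(2π) = 6.862e+04 Hz.
Step 3 — Series Q: Q = ω₀L/R = 4.311e+05·0.002/269 = 3.205.
Step 4 — Bandwidth: Δω = ω₀/Q = 1.345e+05 rad/s; BW = Δω/(2π) = 2.141e+04 Hz.

(a) f₀ = 6.862e+04 Hz  (b) Q = 3.205  (c) BW = 2.141e+04 Hz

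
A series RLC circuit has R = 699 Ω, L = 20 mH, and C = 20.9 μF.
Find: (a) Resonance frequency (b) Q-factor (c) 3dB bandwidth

Step 1 — Resonance condition Im(Z)=0 gives ω₀ = 1/√(LC).
Step 2 — ω₀ = 1/√(0.02·2.09e-05) = 1547 rad/s.
Step 3 — f₀ = ω₀/(2π) = 246.2 Hz.
Step 4 — Series Q: Q = ω₀L/R = 1547·0.02/699 = 0.04426.
Step 5 — 3dB bandwidth: Δω = ω₀/Q = 3.495e+04 rad/s; BW = Δω/(2π) = 5562 Hz.

(a) f₀ = 246.2 Hz  (b) Q = 0.04426  (c) BW = 5562 Hz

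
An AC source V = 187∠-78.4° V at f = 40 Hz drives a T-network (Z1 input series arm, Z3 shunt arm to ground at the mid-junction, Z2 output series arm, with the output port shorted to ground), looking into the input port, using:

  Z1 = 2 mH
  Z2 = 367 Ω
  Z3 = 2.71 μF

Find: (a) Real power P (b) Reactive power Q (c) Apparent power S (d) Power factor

Step 1 — Angular frequency: ω = 2π·f = 2π·40 = 251.3 rad/s.
Step 2 — Component impedances:
  Z1: Z = jωL = j·251.3·0.002 = 0 + j0.5027 Ω
  Z2: Z = R = 367 Ω
  Z3: Z = 1/(jωC) = -j/(ω·C) = 0 - j1468 Ω
Step 3 — With the output port shorted to ground, the output series arm Z2 runs from the junction to ground; the shunt arm Z3 also runs from the junction to ground. They appear in parallel: Z3 || Z2 = 345.4 - j86.34 Ω.
Step 4 — Series with input arm Z1: Z_in = Z1 + (Z3 || Z2) = 345.4 - j85.84 Ω = 355.9∠-14.0° Ω.
Step 5 — Source phasor: V = 187∠-78.4° V = 37.6 - j183.2 V.
Step 6 — Current: I = V / Z = 0.2266 - j0.474 A = 0.5254∠-64.4° A.
Step 7 — Complex power: S = V·I* = 95.35 - j23.69 VA.
Step 8 — Real power: P = Re(S) = 95.35 W.
Step 9 — Reactive power: Q = Im(S) = -23.69 VAR.
Step 10 — Apparent power: |S| = 98.25 VA.
Step 11 — Power factor: PF = P/|S| = 0.9705 (leading).

(a) P = 95.35 W  (b) Q = -23.69 VAR  (c) S = 98.25 VA  (d) PF = 0.9705 (leading)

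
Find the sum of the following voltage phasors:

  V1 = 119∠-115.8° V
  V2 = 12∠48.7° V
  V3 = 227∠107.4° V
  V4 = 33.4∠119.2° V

Step 1 — Convert each phasor to rectangular form:
  V1 = 119·(cos(-115.8°) + j·sin(-115.8°)) = -51.79 - j107.1 V
  V2 = 12·(cos(48.7°) + j·sin(48.7°)) = 7.92 + j9.015 V
  V3 = 227·(cos(107.4°) + j·sin(107.4°)) = -67.88 + j216.6 V
  V4 = 33.4·(cos(119.2°) + j·sin(119.2°)) = -16.29 + j29.16 V
Step 2 — Sum components: V_total = -128 + j147.6 V.
Step 3 — Convert to polar: |V_total| = 195.4 V, ∠V_total = 130.9°.

V_total = 195.4∠130.9° V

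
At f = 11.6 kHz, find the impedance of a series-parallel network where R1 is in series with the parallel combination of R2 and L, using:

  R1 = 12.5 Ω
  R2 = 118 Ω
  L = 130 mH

Step 1 — Angular frequency: ω = 2π·f = 2π·1.16e+04 = 7.288e+04 rad/s.
Step 2 — Component impedances:
  R1: Z = R = 12.5 Ω
  R2: Z = R = 118 Ω
  L: Z = jωL = j·7.288e+04·0.13 = 0 + j9475 Ω
Step 3 — Parallel branch: R2 || L = 1/(1/R2 + 1/L) = 118 + j1.469 Ω.
Step 4 — Series with R1: Z_total = R1 + (R2 || L) = 130.5 + j1.469 Ω = 130.5∠0.6° Ω.

Z = 130.5 + j1.469 Ω = 130.5∠0.6° Ω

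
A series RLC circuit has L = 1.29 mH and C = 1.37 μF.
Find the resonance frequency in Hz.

Step 1 — Resonance condition Im(Z)=0 gives ω₀ = 1/√(LC).
Step 2 — ω₀ = 1/√(0.00129·1.37e-06) = 2.379e+04 rad/s.
Step 3 — f₀ = ω₀/(2π) = 3786 Hz.

f₀ = 3786 Hz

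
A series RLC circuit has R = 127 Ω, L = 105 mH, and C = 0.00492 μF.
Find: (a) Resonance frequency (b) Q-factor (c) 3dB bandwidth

Step 1 — Resonance: ω₀ = 1/√(LC) = 1/√(0.105·4.92e-09) = 4.4e+04 rad/s.
Step 2 — f₀ = ω₀/(2π) = 7002 Hz.
Step 3 — Series Q: Q = ω₀L/R = 4.4e+04·0.105/127 = 36.38.
Step 4 — Bandwidth: Δω = ω₀/Q = 1210 rad/s; BW = Δω/(2π) = 192.5 Hz.

(a) f₀ = 7002 Hz  (b) Q = 36.38  (c) BW = 192.5 Hz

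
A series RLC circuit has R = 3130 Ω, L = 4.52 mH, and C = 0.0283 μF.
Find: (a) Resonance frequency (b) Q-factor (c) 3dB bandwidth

Step 1 — Resonance condition Im(Z)=0 gives ω₀ = 1/√(LC).
Step 2 — ω₀ = 1/√(0.00452·2.83e-08) = 8.842e+04 rad/s.
Step 3 — f₀ = ω₀/(2π) = 1.407e+04 Hz.
Step 4 — Series Q: Q = ω₀L/R = 8.842e+04·0.00452/3130 = 0.1277.
Step 5 — 3dB bandwidth: Δω = ω₀/Q = 6.925e+05 rad/s; BW = Δω/(2π) = 1.102e+05 Hz.

(a) f₀ = 1.407e+04 Hz  (b) Q = 0.1277  (c) BW = 1.102e+05 Hz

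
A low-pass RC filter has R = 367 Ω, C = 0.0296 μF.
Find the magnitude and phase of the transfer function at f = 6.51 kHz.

Step 1 — Angular frequency: ω = 2π·6510 = 4.09e+04 rad/s.
Step 2 — Transfer function: H(jω) = 1/(1 + jωRC).
Step 3 — Denominator: 1 + jωRC = 1 + j·4.09e+04·367·2.96e-08 = 1 + j0.4443.
Step 4 — H = 0.8351 - j0.3711.
Step 5 — Magnitude: |H| = 0.9138 (-0.8 dB); phase: φ = -24.0°.

|H| = 0.9138 (-0.8 dB), φ = -24.0°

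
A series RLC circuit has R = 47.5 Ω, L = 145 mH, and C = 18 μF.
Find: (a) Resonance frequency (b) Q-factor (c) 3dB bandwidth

Step 1 — Resonance: ω₀ = 1/√(LC) = 1/√(0.145·1.8e-05) = 619 rad/s.
Step 2 — f₀ = ω₀/(2π) = 98.51 Hz.
Step 3 — Series Q: Q = ω₀L/R = 619·0.145/47.5 = 1.89.
Step 4 — Bandwidth: Δω = ω₀/Q = 327.6 rad/s; BW = Δω/(2π) = 52.14 Hz.

(a) f₀ = 98.51 Hz  (b) Q = 1.89  (c) BW = 52.14 Hz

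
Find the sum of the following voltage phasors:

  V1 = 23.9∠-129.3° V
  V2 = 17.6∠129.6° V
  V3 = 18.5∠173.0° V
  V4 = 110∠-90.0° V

Step 1 — Convert each phasor to rectangular form:
  V1 = 23.9·(cos(-129.3°) + j·sin(-129.3°)) = -15.14 - j18.49 V
  V2 = 17.6·(cos(129.6°) + j·sin(129.6°)) = -11.22 + j13.56 V
  V3 = 18.5·(cos(173.0°) + j·sin(173.0°)) = -18.36 + j2.255 V
  V4 = 110·(cos(-90.0°) + j·sin(-90.0°)) = 0 - j110 V
Step 2 — Sum components: V_total = -44.72 - j112.7 V.
Step 3 — Convert to polar: |V_total| = 121.2 V, ∠V_total = -111.6°.

V_total = 121.2∠-111.6° V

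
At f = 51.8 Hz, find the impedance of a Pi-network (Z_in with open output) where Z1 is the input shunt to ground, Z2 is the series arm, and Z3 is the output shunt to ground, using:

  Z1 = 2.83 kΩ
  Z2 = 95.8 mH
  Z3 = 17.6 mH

Step 1 — Angular frequency: ω = 2π·f = 2π·51.8 = 325.5 rad/s.
Step 2 — Component impedances:
  Z1: Z = R = 2830 Ω
  Z2: Z = jωL = j·325.5·0.0958 = 0 + j31.18 Ω
  Z3: Z = jωL = j·325.5·0.0176 = 0 + j5.728 Ω
Step 3 — With open output, the series arm Z2 and the output shunt Z3 appear in series to ground: Z2 + Z3 = 0 + j36.91 Ω.
Step 4 — Parallel with input shunt Z1: Z_in = Z1 || (Z2 + Z3) = 0.4813 + j36.9 Ω = 36.91∠89.3° Ω.

Z = 0.4813 + j36.9 Ω = 36.91∠89.3° Ω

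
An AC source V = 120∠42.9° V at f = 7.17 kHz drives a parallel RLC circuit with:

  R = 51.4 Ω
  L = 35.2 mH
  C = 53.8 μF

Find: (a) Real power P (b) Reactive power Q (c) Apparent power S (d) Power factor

Step 1 — Angular frequency: ω = 2π·f = 2π·7170 = 4.505e+04 rad/s.
Step 2 — Component impedances:
  R: Z = R = 51.4 Ω
  L: Z = jωL = j·4.505e+04·0.0352 = 0 + j1586 Ω
  C: Z = 1/(jωC) = -j/(ω·C) = 0 - j0.4126 Ω
Step 3 — Parallel combination: 1/Z_total = 1/R + 1/L + 1/C; Z_total = 0.003313 - j0.4127 Ω = 0.4127∠-89.5° Ω.
Step 4 — Source phasor: V = 120∠42.9° V = 87.91 + j81.69 V.
Step 5 — Current: I = V / Z = -196.2 + j214.6 A = 290.8∠132.4° A.
Step 6 — Complex power: S = V·I* = 280.2 - j3.489e+04 VA.
Step 7 — Real power: P = Re(S) = 280.2 W.
Step 8 — Reactive power: Q = Im(S) = -3.489e+04 VAR.
Step 9 — Apparent power: |S| = 3.489e+04 VA.
Step 10 — Power factor: PF = P/|S| = 0.008029 (leading).

(a) P = 280.2 W  (b) Q = -3.489e+04 VAR  (c) S = 3.489e+04 VA  (d) PF = 0.008029 (leading)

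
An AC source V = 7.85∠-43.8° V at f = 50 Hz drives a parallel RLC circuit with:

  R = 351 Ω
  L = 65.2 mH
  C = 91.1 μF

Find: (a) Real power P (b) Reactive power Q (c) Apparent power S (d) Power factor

Step 1 — Angular frequency: ω = 2π·f = 2π·50 = 314.2 rad/s.
Step 2 — Component impedances:
  R: Z = R = 351 Ω
  L: Z = jωL = j·314.2·0.0652 = 0 + j20.48 Ω
  C: Z = 1/(jωC) = -j/(ω·C) = 0 - j34.94 Ω
Step 3 — Parallel combination: 1/Z_total = 1/R + 1/L + 1/C; Z_total = 6.846 + j48.54 Ω = 49.02∠82.0° Ω.
Step 4 — Source phasor: V = 7.85∠-43.8° V = 5.666 - j5.433 V.
Step 5 — Current: I = V / Z = -0.09361 - j0.1299 A = 0.1601∠-125.8° A.
Step 6 — Complex power: S = V·I* = 0.1756 + j1.245 VA.
Step 7 — Real power: P = Re(S) = 0.1756 W.
Step 8 — Reactive power: Q = Im(S) = 1.245 VAR.
Step 9 — Apparent power: |S| = 1.257 VA.
Step 10 — Power factor: PF = P/|S| = 0.1397 (lagging).

(a) P = 0.1756 W  (b) Q = 1.245 VAR  (c) S = 1.257 VA  (d) PF = 0.1397 (lagging)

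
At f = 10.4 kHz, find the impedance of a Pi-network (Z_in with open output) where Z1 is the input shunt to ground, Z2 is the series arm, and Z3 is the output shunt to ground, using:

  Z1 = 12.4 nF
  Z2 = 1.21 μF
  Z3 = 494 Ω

Step 1 — Angular frequency: ω = 2π·f = 2π·1.04e+04 = 6.535e+04 rad/s.
Step 2 — Component impedances:
  Z1: Z = 1/(jωC) = -j/(ω·C) = 0 - j1234 Ω
  Z2: Z = 1/(jωC) = -j/(ω·C) = 0 - j12.65 Ω
  Z3: Z = R = 494 Ω
Step 3 — With open output, the series arm Z2 and the output shunt Z3 appear in series to ground: Z2 + Z3 = 494 - j12.65 Ω.
Step 4 — Parallel with input shunt Z1: Z_in = Z1 || (Z2 + Z3) = 418.4 - j178.3 Ω = 454.8∠-23.1° Ω.

Z = 418.4 - j178.3 Ω = 454.8∠-23.1° Ω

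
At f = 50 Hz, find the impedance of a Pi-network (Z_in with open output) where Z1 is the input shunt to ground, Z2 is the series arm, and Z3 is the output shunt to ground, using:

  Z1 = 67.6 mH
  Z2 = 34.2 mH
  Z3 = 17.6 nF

Step 1 — Angular frequency: ω = 2π·f = 2π·50 = 314.2 rad/s.
Step 2 — Component impedances:
  Z1: Z = jωL = j·314.2·0.0676 = 0 + j21.24 Ω
  Z2: Z = jωL = j·314.2·0.0342 = 0 + j10.74 Ω
  Z3: Z = 1/(jωC) = -j/(ω·C) = 0 - j1.809e+05 Ω
Step 3 — With open output, the series arm Z2 and the output shunt Z3 appear in series to ground: Z2 + Z3 = 0 - j1.808e+05 Ω.
Step 4 — Parallel with input shunt Z1: Z_in = Z1 || (Z2 + Z3) = 0 + j21.24 Ω = 21.24∠90.0° Ω.

Z = 0 + j21.24 Ω = 21.24∠90.0° Ω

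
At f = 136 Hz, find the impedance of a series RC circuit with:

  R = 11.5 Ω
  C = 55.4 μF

Step 1 — Angular frequency: ω = 2π·f = 2π·136 = 854.5 rad/s.
Step 2 — Component impedances:
  R: Z = R = 11.5 Ω
  C: Z = 1/(jωC) = -j/(ω·C) = 0 - j21.12 Ω
Step 3 — Series combination: Z_total = R + C = 11.5 - j21.12 Ω = 24.05∠-61.4° Ω.

Z = 11.5 - j21.12 Ω = 24.05∠-61.4° Ω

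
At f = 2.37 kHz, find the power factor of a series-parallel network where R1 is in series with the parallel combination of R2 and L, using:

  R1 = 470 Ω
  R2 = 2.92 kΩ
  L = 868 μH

Step 1 — Angular frequency: ω = 2π·f = 2π·2370 = 1.489e+04 rad/s.
Step 2 — Component impedances:
  R1: Z = R = 470 Ω
  R2: Z = R = 2920 Ω
  L: Z = jωL = j·1.489e+04·0.000868 = 0 + j12.93 Ω
Step 3 — Parallel branch: R2 || L = 1/(1/R2 + 1/L) = 0.05721 + j12.93 Ω.
Step 4 — Series with R1: Z_total = R1 + (R2 || L) = 470.1 + j12.93 Ω = 470.2∠1.6° Ω.
Step 5 — Power factor: PF = cos(φ) = Re(Z)/|Z| = 470.06/470.23 = 0.9996.
Step 6 — Type: Im(Z) = 12.93 ⇒ lagging (phase φ = 1.6°).

PF = 0.9996 (lagging, φ = 1.6°)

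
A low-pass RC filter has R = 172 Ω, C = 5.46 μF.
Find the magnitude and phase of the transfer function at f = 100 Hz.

Step 1 — Angular frequency: ω = 2π·100 = 628.3 rad/s.
Step 2 — Transfer function: H(jω) = 1/(1 + jωRC).
Step 3 — Denominator: 1 + jωRC = 1 + j·628.3·172·5.46e-06 = 1 + j0.5901.
Step 4 — H = 0.7417 - j0.4377.
Step 5 — Magnitude: |H| = 0.8612 (-1.3 dB); phase: φ = -30.5°.

|H| = 0.8612 (-1.3 dB), φ = -30.5°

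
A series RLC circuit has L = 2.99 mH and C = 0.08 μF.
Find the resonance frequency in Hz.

Step 1 — Resonance condition Im(Z)=0 gives ω₀ = 1/√(LC).
Step 2 — ω₀ = 1/√(0.00299·8e-08) = 6.466e+04 rad/s.
Step 3 — f₀ = ω₀/(2π) = 1.029e+04 Hz.

f₀ = 1.029e+04 Hz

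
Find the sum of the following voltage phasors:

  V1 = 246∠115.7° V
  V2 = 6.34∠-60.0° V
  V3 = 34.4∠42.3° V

Step 1 — Convert each phasor to rectangular form:
  V1 = 246·(cos(115.7°) + j·sin(115.7°)) = -106.7 + j221.7 V
  V2 = 6.34·(cos(-60.0°) + j·sin(-60.0°)) = 3.17 - j5.491 V
  V3 = 34.4·(cos(42.3°) + j·sin(42.3°)) = 25.44 + j23.15 V
Step 2 — Sum components: V_total = -78.07 + j239.3 V.
Step 3 — Convert to polar: |V_total| = 251.7 V, ∠V_total = 108.1°.

V_total = 251.7∠108.1° V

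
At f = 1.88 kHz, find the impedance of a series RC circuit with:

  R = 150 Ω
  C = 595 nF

Step 1 — Angular frequency: ω = 2π·f = 2π·1880 = 1.181e+04 rad/s.
Step 2 — Component impedances:
  R: Z = R = 150 Ω
  C: Z = 1/(jωC) = -j/(ω·C) = 0 - j142.3 Ω
Step 3 — Series combination: Z_total = R + C = 150 - j142.3 Ω = 206.7∠-43.5° Ω.

Z = 150 - j142.3 Ω = 206.7∠-43.5° Ω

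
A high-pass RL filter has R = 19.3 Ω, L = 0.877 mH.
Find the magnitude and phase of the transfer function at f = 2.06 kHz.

Step 1 — Angular frequency: ω = 2π·2060 = 1.294e+04 rad/s.
Step 2 — Transfer function: H(jω) = jωL/(R + jωL).
Step 3 — Numerator jωL = j·11.35; denominator R + jωL = 19.3 + j11.35.
Step 4 — H = 0.257 + j0.437.
Step 5 — Magnitude: |H| = 0.507 (-5.9 dB); phase: φ = 59.5°.

|H| = 0.507 (-5.9 dB), φ = 59.5°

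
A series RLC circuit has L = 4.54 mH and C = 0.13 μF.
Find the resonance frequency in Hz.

Step 1 — Resonance condition Im(Z)=0 gives ω₀ = 1/√(LC).
Step 2 — ω₀ = 1/√(0.00454·1.3e-07) = 4.116e+04 rad/s.
Step 3 — f₀ = ω₀/(2π) = 6551 Hz.

f₀ = 6551 Hz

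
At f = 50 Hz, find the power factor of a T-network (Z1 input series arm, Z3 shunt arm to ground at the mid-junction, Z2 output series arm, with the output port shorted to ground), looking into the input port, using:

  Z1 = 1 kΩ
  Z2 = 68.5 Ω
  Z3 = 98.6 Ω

Step 1 — Angular frequency: ω = 2π·f = 2π·50 = 314.2 rad/s.
Step 2 — Component impedances:
  Z1: Z = R = 1000 Ω
  Z2: Z = R = 68.5 Ω
  Z3: Z = R = 98.6 Ω
Step 3 — With the output port shorted to ground, the output series arm Z2 runs from the junction to ground; the shunt arm Z3 also runs from the junction to ground. They appear in parallel: Z3 || Z2 = 40.42 Ω.
Step 4 — Series with input arm Z1: Z_in = Z1 + (Z3 || Z2) = 1040 Ω = 1040∠0.0° Ω.
Step 5 — Power factor: PF = cos(φ) = Re(Z)/|Z| = 1040/1040 = 1.
Step 6 — Type: Im(Z) = 0 ⇒ unity (phase φ = 0.0°).

PF = 1 (unity, φ = 0.0°)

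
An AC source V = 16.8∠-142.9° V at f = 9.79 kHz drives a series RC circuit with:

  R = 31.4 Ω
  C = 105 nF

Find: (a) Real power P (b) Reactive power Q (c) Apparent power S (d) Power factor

Step 1 — Angular frequency: ω = 2π·f = 2π·9790 = 6.151e+04 rad/s.
Step 2 — Component impedances:
  R: Z = R = 31.4 Ω
  C: Z = 1/(jωC) = -j/(ω·C) = 0 - j154.8 Ω
Step 3 — Series combination: Z_total = R + C = 31.4 - j154.8 Ω = 158∠-78.5° Ω.
Step 4 — Source phasor: V = 16.8∠-142.9° V = -13.4 - j10.13 V.
Step 5 — Current: I = V / Z = 0.04601 - j0.09587 A = 0.1063∠-64.4° A.
Step 6 — Complex power: S = V·I* = 0.3551 - j1.751 VA.
Step 7 — Real power: P = Re(S) = 0.3551 W.
Step 8 — Reactive power: Q = Im(S) = -1.751 VAR.
Step 9 — Apparent power: |S| = 1.787 VA.
Step 10 — Power factor: PF = P/|S| = 0.1988 (leading).

(a) P = 0.3551 W  (b) Q = -1.751 VAR  (c) S = 1.787 VA  (d) PF = 0.1988 (leading)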